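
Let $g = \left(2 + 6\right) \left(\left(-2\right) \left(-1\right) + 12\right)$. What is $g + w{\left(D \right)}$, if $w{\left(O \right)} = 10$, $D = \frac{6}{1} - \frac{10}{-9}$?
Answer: $122$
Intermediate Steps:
$D = \frac{64}{9}$ ($D = 6 \cdot 1 - - \frac{10}{9} = 6 + \frac{10}{9} = \frac{64}{9} \approx 7.1111$)
$g = 112$ ($g = 8 \left(2 + 12\right) = 8 \cdot 14 = 112$)
$g + w{\left(D \right)} = 112 + 10 = 122$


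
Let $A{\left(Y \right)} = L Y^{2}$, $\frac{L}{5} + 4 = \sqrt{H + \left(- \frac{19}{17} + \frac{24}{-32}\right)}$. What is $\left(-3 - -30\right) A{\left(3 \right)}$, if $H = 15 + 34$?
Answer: $-4860 + \frac{1215 \sqrt{54485}}{34} \approx 3481.3$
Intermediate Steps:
$H = 49$
$L = -20 + \frac{5 \sqrt{54485}}{34}$ ($L = -20 + 5 \sqrt{49 + \left(- \frac{19}{17} + \frac{24}{-32}\right)} = -20 + 5 \sqrt{49 + \left(\left(-19\right) \frac{1}{17} + 24 \left(- \frac{1}{32}\right)\right)} = -20 + 5 \sqrt{49 - \frac{127}{68}} = -20 + 5 \sqrt{\frac{3205}{68}} = -20 + 5 \frac{\sqrt{54485}}{34} = -20 + \frac{5 \sqrt{54485}}{34} \approx 14.327$)
$A{\left(Y \right)} = Y^{2} \left(-20 + \frac{5 \sqrt{54485}}{34}\right)$ ($A{\left(Y \right)} = \left(-20 + \frac{5 \sqrt{54485}}{34}\right) Y^{2} = Y^{2} \left(-20 + \frac{5 \sqrt{54485}}{34}\right)$)
$\left(-3 - -30\right) A{\left(3 \right)} = \left(-3 - -30\right) \frac{5 \cdot 3^{2} \left(-136 + \sqrt{54485}\right)}{34} = \left(-3 + 30\right) \frac{5}{34} \cdot 9 \left(-136 + \sqrt{54485}\right) = 27 \left(-180 + \frac{45 \sqrt{54485}}{34}\right) = -4860 + \frac{1215 \sqrt{54485}}{34}$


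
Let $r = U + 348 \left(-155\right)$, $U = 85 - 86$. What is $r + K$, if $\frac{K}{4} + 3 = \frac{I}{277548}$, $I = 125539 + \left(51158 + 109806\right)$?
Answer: $- \frac{1247783436}{23129} \approx -53949.0$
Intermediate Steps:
$U = -1$
$I = 286503$ ($I = 125539 + 160964 = 286503$)
$r = -53941$ ($r = -1 + 348 \left(-155\right) = -1 - 53940 = -53941$)
$K = - \frac{182047}{23129}$ ($K = -12 + 4 \cdot \frac{286503}{277548} = -12 + 4 \cdot 286503 \cdot \frac{1}{277548} = -12 + 4 \cdot \frac{95501}{92516} = -12 + \frac{95501}{23129} = - \frac{182047}{23129} \approx -7.8709$)
$r + K = -53941 - \frac{182047}{23129} = - \frac{1247783436}{23129}$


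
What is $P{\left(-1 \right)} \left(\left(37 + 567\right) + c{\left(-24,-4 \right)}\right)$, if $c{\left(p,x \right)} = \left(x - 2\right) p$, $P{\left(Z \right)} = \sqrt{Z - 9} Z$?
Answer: $- 748 i \sqrt{10} \approx - 2365.4 i$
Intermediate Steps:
$P{\left(Z \right)} = Z \sqrt{-9 + Z}$ ($P{\left(Z \right)} = \sqrt{-9 + Z} Z = Z \sqrt{-9 + Z}$)
$c{\left(p,x \right)} = p \left(-2 + x\right)$ ($c{\left(p,x \right)} = \left(-2 + x\right) p = p \left(-2 + x\right)$)
$P{\left(-1 \right)} \left(\left(37 + 567\right) + c{\left(-24,-4 \right)}\right) = - \sqrt{-9 - 1} \left(\left(37 + 567\right) - 24 \left(-2 - 4\right)\right) = - \sqrt{-10} \left(604 - -144\right) = - i \sqrt{10} \left(604 + 144\right) = - i \sqrt{10} \cdot 748 = - 748 i \sqrt{10}$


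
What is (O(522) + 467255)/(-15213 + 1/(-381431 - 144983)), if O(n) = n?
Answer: -246244361678/8008336183 ≈ -30.749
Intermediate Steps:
(O(522) + 467255)/(-15213 + 1/(-381431 - 144983)) = (522 + 467255)/(-15213 + 1/(-381431 - 144983)) = 467777/(-15213 + 1/(-526414)) = 467777/(-15213 - 1/526414) = 467777/(-8008336183/526414) = 467777*(-526414/8008336183) = -246244361678/8008336183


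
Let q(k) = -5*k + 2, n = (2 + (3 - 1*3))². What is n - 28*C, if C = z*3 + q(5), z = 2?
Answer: 480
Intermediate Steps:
n = 4 (n = (2 + (3 - 3))² = (2 + 0)² = 2² = 4)
q(k) = 2 - 5*k
C = -17 (C = 2*3 + (2 - 5*5) = 6 + (2 - 25) = 6 - 23 = -17)
n - 28*C = 4 - 28*(-17) = 4 + 476 = 480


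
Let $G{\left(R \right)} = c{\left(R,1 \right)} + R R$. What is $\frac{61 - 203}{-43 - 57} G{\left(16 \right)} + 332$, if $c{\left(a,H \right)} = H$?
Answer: $\frac{34847}{50} \approx 696.94$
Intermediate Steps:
$G{\left(R \right)} = 1 + R^{2}$ ($G{\left(R \right)} = 1 + R R = 1 + R^{2}$)
$\frac{61 - 203}{-43 - 57} G{\left(16 \right)} + 332 = \frac{61 - 203}{-43 - 57} \left(1 + 16^{2}\right) + 332 = - \frac{142}{-100} \left(1 + 256\right) + 332 = \left(-142\right) \left(- \frac{1}{100}\right) 257 + 332 = \frac{71}{50} \cdot 257 + 332 = \frac{18247}{50} + 332 = \frac{34847}{50}$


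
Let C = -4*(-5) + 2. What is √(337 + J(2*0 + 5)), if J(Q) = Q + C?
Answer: 2*√91 ≈ 19.079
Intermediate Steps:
C = 22 (C = 20 + 2 = 22)
J(Q) = 22 + Q (J(Q) = Q + 22 = 22 + Q)
√(337 + J(2*0 + 5)) = √(337 + (22 + (2*0 + 5))) = √(337 + (22 + (0 + 5))) = √(337 + (22 + 5)) = √(337 + 27) = √364 = 2*√91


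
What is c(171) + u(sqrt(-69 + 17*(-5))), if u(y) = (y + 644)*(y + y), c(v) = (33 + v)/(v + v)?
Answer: -17522/57 + 1288*I*sqrt(154) ≈ -307.4 + 15984.0*I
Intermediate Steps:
c(v) = (33 + v)/(2*v) (c(v) = (33 + v)/((2*v)) = (33 + v)*(1/(2*v)) = (33 + v)/(2*v))
u(y) = 2*y*(644 + y) (u(y) = (644 + y)*(2*y) = 2*y*(644 + y))
c(171) + u(sqrt(-69 + 17*(-5))) = (1/2)*(33 + 171)/171 + 2*sqrt(-69 + 17*(-5))*(644 + sqrt(-69 + 17*(-5))) = (1/2)*(1/171)*204 + 2*sqrt(-69 - 85)*(644 + sqrt(-69 - 85)) = 34/57 + 2*sqrt(-154)*(644 + sqrt(-154)) = 34/57 + 2*(I*sqrt(154))*(644 + I*sqrt(154)) = 34/57 + 2*I*sqrt(154)*(644 + I*sqrt(154))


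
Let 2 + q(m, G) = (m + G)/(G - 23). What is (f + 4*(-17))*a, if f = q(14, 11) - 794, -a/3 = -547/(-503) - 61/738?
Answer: 3876620179/1484856 ≈ 2610.8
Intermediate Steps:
q(m, G) = -2 + (G + m)/(-23 + G) (q(m, G) = -2 + (m + G)/(G - 23) = -2 + (G + m)/(-23 + G))
a = -373003/123738 (a = -3*(-547/(-503) - 61/738) = -3*(-547*(-1/503) - 61*1/738) = -3*(547/503 - 61/738) = -3*373003/371214 = -373003/123738 ≈ -3.0145)
f = -9577/12 (f = (46 + 14 - 1*11)/(-23 + 11) - 794 = (46 + 14 - 11)/(-12) - 794 = -1/12*49 - 794 = -49/12 - 794 = -9577/12 ≈ -798.08)
(f + 4*(-17))*a = (-9577/12 + 4*(-17))*(-373003/123738) = (-9577/12 - 68)*(-373003/123738) = -10393/12*(-373003/123738) = 3876620179/1484856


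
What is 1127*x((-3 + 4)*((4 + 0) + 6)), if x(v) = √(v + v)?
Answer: 2254*√5 ≈ 5040.1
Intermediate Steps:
x(v) = √2*√v (x(v) = √(2*v) = √2*√v)
1127*x((-3 + 4)*((4 + 0) + 6)) = 1127*(√2*√((-3 + 4)*((4 + 0) + 6))) = 1127*(√2*√(1*(4 + 6))) = 1127*(√2*√(1*10)) = 1127*(√2*√10) = 1127*(2*√5) = 2254*√5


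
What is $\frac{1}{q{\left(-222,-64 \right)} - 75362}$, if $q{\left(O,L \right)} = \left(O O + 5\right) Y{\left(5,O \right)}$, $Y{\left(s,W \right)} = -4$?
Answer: $- \frac{1}{272518} \approx -3.6695 \cdot 10^{-6}$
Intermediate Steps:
$q{\left(O,L \right)} = -20 - 4 O^{2}$ ($q{\left(O,L \right)} = \left(O O + 5\right) \left(-4\right) = \left(O^{2} + 5\right) \left(-4\right) = \left(5 + O^{2}\right) \left(-4\right) = -20 - 4 O^{2}$)
$\frac{1}{q{\left(-222,-64 \right)} - 75362} = \frac{1}{\left(-20 - 4 \left(-222\right)^{2}\right) - 75362} = \frac{1}{\left(-20 - 197136\right) - 75362} = \frac{1}{-197156 - 75362} = \frac{1}{-272518} = - \frac{1}{272518}$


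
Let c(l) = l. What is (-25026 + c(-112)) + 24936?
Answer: -202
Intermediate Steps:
(-25026 + c(-112)) + 24936 = (-25026 - 112) + 24936 = -25138 + 24936 = -202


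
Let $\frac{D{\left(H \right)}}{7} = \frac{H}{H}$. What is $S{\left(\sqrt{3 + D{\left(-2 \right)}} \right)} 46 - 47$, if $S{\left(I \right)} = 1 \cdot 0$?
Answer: $-47$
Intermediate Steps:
$D{\left(H \right)} = 7$ ($D{\left(H \right)} = 7 \frac{H}{H} = 7 \cdot 1 = 7$)
$S{\left(I \right)} = 0$
$S{\left(\sqrt{3 + D{\left(-2 \right)}} \right)} 46 - 47 = 0 \cdot 46 - 47 = 0 - 47 = -47$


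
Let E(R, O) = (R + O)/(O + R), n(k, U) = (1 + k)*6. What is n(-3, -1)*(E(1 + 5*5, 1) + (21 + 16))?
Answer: -456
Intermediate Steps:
n(k, U) = 6 + 6*k
E(R, O) = 1 (E(R, O) = (O + R)/(O + R) = 1)
n(-3, -1)*(E(1 + 5*5, 1) + (21 + 16)) = (6 + 6*(-3))*(1 + (21 + 16)) = (6 - 18)*(1 + 37) = -12*38 = -456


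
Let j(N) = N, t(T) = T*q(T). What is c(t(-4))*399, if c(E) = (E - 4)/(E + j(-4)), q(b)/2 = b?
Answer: 399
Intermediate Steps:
q(b) = 2*b
t(T) = 2*T**2 (t(T) = T*(2*T) = 2*T**2)
c(E) = 1 (c(E) = (E - 4)/(E - 4) = (-4 + E)/(-4 + E) = 1)
c(t(-4))*399 = 1*399 = 399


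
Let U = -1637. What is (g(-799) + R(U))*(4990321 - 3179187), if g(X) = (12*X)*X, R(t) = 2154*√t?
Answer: 13874757080808 + 3901182636*I*√1637 ≈ 1.3875e+13 + 1.5784e+11*I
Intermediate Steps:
g(X) = 12*X²
(g(-799) + R(U))*(4990321 - 3179187) = (12*(-799)² + 2154*√(-1637))*(4990321 - 3179187) = (12*638401 + 2154*(I*√1637))*1811134 = (7660812 + 2154*I*√1637)*1811134 = 13874757080808 + 3901182636*I*√1637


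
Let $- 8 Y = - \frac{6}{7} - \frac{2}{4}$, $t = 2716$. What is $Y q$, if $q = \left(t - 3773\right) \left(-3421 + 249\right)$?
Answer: $\frac{2275117}{4} \approx 5.6878 \cdot 10^{5}$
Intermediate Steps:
$q = 3352804$ ($q = \left(2716 - 3773\right) \left(-3421 + 249\right) = \left(-1057\right) \left(-3172\right) = 3352804$)
$Y = \frac{19}{112}$ ($Y = - \frac{- \frac{6}{7} - \frac{2}{4}}{8} = - \frac{\left(-6\right) \frac{1}{7} - \frac{1}{2}}{8} = - \frac{- \frac{6}{7} - \frac{1}{2}}{8} = \left(- \frac{1}{8}\right) \left(- \frac{19}{14}\right) = \frac{19}{112} \approx 0.16964$)
$Y q = \frac{19}{112} \cdot 3352804 = \frac{2275117}{4}$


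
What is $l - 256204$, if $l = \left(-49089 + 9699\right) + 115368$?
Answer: $-180226$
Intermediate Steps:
$l = 75978$ ($l = -39390 + 115368 = 75978$)
$l - 256204 = 75978 - 256204 = -180226$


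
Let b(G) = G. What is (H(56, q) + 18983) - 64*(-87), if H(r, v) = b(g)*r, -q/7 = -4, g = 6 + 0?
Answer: 24887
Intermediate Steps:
g = 6
q = 28 (q = -7*(-4) = 28)
H(r, v) = 6*r
(H(56, q) + 18983) - 64*(-87) = (6*56 + 18983) - 64*(-87) = (336 + 18983) + 5568 = 19319 + 5568 = 24887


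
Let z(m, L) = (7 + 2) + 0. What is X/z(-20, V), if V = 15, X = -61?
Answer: -61/9 ≈ -6.7778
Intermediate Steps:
z(m, L) = 9 (z(m, L) = 9 + 0 = 9)
X/z(-20, V) = -61/9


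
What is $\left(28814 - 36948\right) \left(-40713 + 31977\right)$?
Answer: $71058624$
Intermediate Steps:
$\left(28814 - 36948\right) \left(-40713 + 31977\right) = \left(-8134\right) \left(-8736\right) = 71058624$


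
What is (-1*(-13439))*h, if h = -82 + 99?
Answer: 228463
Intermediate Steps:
h = 17
(-1*(-13439))*h = -1*(-13439)*17 = 13439*17 = 228463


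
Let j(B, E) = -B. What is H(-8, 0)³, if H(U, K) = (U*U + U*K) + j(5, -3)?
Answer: 205379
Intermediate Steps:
H(U, K) = -5 + U² + K*U (H(U, K) = (U*U + U*K) - 1*5 = (U² + K*U) - 5 = -5 + U² + K*U)
H(-8, 0)³ = (-5 + (-8)² + 0*(-8))³ = (-5 + 64 + 0)³ = 59³ = 205379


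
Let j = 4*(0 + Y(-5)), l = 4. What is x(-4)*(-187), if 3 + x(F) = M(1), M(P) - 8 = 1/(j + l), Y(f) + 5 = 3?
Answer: -3553/4 ≈ -888.25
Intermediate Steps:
Y(f) = -2 (Y(f) = -5 + 3 = -2)
j = -8 (j = 4*(0 - 2) = 4*(-2) = -8)
M(P) = 31/4 (M(P) = 8 + 1/(-8 + 4) = 8 + 1/(-4) = 8 - 1/4 = 31/4)
x(F) = 19/4 (x(F) = -3 + 31/4 = 19/4)
x(-4)*(-187) = (19/4)*(-187) = -3553/4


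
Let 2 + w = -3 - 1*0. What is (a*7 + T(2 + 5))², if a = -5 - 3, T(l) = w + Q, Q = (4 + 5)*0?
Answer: 3721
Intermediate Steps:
w = -5 (w = -2 + (-3 - 1*0) = -2 + (-3 + 0) = -2 - 3 = -5)
Q = 0 (Q = 9*0 = 0)
T(l) = -5 (T(l) = -5 + 0 = -5)
a = -8
(a*7 + T(2 + 5))² = (-8*7 - 5)² = (-56 - 5)² = (-61)² = 3721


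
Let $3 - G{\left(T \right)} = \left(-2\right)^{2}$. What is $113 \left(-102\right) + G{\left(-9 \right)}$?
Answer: $-11527$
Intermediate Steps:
$G{\left(T \right)} = -1$ ($G{\left(T \right)} = 3 - \left(-2\right)^{2} = 3 - 4 = -1$)
$113 \left(-102\right) + G{\left(-9 \right)} = 113 \left(-102\right) - 1 = -11526 - 1 = -11527$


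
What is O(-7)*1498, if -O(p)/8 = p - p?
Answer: 0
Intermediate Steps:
O(p) = 0 (O(p) = -8*(p - p) = -8*0 = 0)
O(-7)*1498 = 0*1498 = 0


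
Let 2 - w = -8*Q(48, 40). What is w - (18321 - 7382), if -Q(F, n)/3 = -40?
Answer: -9977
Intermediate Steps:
Q(F, n) = 120 (Q(F, n) = -3*(-40) = 120)
w = 962 (w = 2 - (-8)*120 = 2 - 1*(-960) = 2 + 960 = 962)
w - (18321 - 7382) = 962 - (18321 - 7382) = 962 - 1*10939 = 962 - 10939 = -9977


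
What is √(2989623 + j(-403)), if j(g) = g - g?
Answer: √2989623 ≈ 1729.1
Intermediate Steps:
j(g) = 0
√(2989623 + j(-403)) = √(2989623 + 0) = √2989623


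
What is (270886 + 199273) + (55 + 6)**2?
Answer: 473880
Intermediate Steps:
(270886 + 199273) + (55 + 6)**2 = 470159 + 61**2 = 470159 + 3721 = 473880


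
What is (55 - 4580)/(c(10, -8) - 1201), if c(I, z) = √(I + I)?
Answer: 5434525/1442381 + 9050*√5/1442381 ≈ 3.7818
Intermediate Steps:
c(I, z) = √2*√I (c(I, z) = √(2*I) = √2*√I)
(55 - 4580)/(c(10, -8) - 1201) = (55 - 4580)/(√2*√10 - 1201) = -4525/(2*√5 - 1201) = -4525/(-1201 + 2*√5)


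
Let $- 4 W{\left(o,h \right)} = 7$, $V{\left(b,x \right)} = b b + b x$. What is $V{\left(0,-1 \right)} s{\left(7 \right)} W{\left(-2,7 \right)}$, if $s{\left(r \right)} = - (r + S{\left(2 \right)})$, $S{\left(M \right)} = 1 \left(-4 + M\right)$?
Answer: $0$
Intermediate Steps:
$V{\left(b,x \right)} = b^{2} + b x$
$W{\left(o,h \right)} = - \frac{7}{4}$ ($W{\left(o,h \right)} = \left(- \frac{1}{4}\right) 7 = - \frac{7}{4}$)
$S{\left(M \right)} = -4 + M$
$s{\left(r \right)} = 2 - r$ ($s{\left(r \right)} = - (r + \left(-4 + 2\right)) = - (r - 2) = - (-2 + r) = 2 - r$)
$V{\left(0,-1 \right)} s{\left(7 \right)} W{\left(-2,7 \right)} = 0 \left(0 - 1\right) \left(2 - 7\right) \left(- \frac{7}{4}\right) = 0 \left(-1\right) \left(2 - 7\right) \left(- \frac{7}{4}\right) = 0 \left(-5\right) \left(- \frac{7}{4}\right) = 0 \left(- \frac{7}{4}\right) = 0$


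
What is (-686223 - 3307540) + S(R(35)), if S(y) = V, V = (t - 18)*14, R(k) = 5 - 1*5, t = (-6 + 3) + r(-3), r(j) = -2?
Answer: -3994085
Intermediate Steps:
t = -5 (t = (-6 + 3) - 2 = -3 - 2 = -5)
R(k) = 0 (R(k) = 5 - 5 = 0)
V = -322 (V = (-5 - 18)*14 = -23*14 = -322)
S(y) = -322
(-686223 - 3307540) + S(R(35)) = (-686223 - 3307540) - 322 = -3993763 - 322 = -3994085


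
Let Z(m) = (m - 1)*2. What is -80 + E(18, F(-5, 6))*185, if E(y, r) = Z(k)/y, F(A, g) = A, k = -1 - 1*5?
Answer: -2015/9 ≈ -223.89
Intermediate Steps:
k = -6 (k = -1 - 5 = -6)
Z(m) = -2 + 2*m (Z(m) = (-1 + m)*2 = -2 + 2*m)
E(y, r) = -14/y (E(y, r) = (-2 + 2*(-6))/y = (-2 - 12)/y = -14/y)
-80 + E(18, F(-5, 6))*185 = -80 - 14/18*185 = -80 - 14*1/18*185 = -80 - 7/9*185 = -80 - 1295/9 = -2015/9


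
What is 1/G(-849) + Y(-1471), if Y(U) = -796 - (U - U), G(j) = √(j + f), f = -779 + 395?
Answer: -796 - I*√137/411 ≈ -796.0 - 0.028479*I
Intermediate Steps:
f = -384
G(j) = √(-384 + j) (G(j) = √(j - 384) = √(-384 + j))
Y(U) = -796 (Y(U) = -796 - 1*0 = -796 + 0 = -796)
1/G(-849) + Y(-1471) = 1/(√(-384 - 849)) - 796 = 1/(√(-1233)) - 796 = 1/(3*I*√137) - 796 = -I*√137/411 - 796 = -796 - I*√137/411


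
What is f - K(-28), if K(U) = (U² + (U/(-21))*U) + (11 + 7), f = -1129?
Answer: -5681/3 ≈ -1893.7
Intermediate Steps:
K(U) = 18 + 20*U²/21 (K(U) = (U² + (U*(-1/21))*U) + 18 = (U² + (-U/21)*U) + 18 = (U² - U²/21) + 18 = 20*U²/21 + 18 = 18 + 20*U²/21)
f - K(-28) = -1129 - (18 + (20/21)*(-28)²) = -1129 - (18 + (20/21)*784) = -1129 - (18 + 2240/3) = -1129 - 1*2294/3 = -1129 - 2294/3 = -5681/3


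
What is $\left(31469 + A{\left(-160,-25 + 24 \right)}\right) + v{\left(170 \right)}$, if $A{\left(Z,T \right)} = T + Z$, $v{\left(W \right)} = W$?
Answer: $31478$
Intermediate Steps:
$\left(31469 + A{\left(-160,-25 + 24 \right)}\right) + v{\left(170 \right)} = \left(31469 + \left(\left(-25 + 24\right) - 160\right)\right) + 170 = \left(31469 - 161\right) + 170 = 31308 + 170 = 31478$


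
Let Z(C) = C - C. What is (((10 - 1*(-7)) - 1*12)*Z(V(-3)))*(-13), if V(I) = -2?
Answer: 0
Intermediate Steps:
Z(C) = 0
(((10 - 1*(-7)) - 1*12)*Z(V(-3)))*(-13) = (((10 - 1*(-7)) - 1*12)*0)*(-13) = (((10 + 7) - 12)*0)*(-13) = ((17 - 12)*0)*(-13) = (5*0)*(-13) = 0*(-13) = 0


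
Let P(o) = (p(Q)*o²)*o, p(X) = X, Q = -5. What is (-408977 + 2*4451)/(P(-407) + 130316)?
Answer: -400075/337226031 ≈ -0.0011864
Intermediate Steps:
P(o) = -5*o³ (P(o) = (-5*o²)*o = -5*o³)
(-408977 + 2*4451)/(P(-407) + 130316) = (-408977 + 2*4451)/(-5*(-407)³ + 130316) = (-408977 + 8902)/(-5*(-67419143) + 130316) = -400075/(337095715 + 130316) = -400075/337226031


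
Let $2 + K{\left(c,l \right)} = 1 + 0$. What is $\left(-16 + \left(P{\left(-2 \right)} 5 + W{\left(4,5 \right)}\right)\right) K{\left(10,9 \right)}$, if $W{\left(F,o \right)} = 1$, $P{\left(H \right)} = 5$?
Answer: $-10$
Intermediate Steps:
$K{\left(c,l \right)} = -1$ ($K{\left(c,l \right)} = -2 + \left(1 + 0\right) = -2 + 1 = -1$)
$\left(-16 + \left(P{\left(-2 \right)} 5 + W{\left(4,5 \right)}\right)\right) K{\left(10,9 \right)} = \left(-16 + \left(5 \cdot 5 + 1\right)\right) \left(-1\right) = \left(-16 + \left(25 + 1\right)\right) \left(-1\right) = \left(-16 + 26\right) \left(-1\right) = 10 \left(-1\right) = -10$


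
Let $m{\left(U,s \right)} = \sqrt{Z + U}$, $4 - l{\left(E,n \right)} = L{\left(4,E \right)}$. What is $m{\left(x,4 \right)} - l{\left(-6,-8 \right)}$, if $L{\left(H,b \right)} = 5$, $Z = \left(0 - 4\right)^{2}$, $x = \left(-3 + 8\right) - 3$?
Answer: $1 + 3 \sqrt{2} \approx 5.2426$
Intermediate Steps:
$x = 2$ ($x = 5 - 3 = 2$)
$Z = 16$ ($Z = \left(-4\right)^{2} = 16$)
$l{\left(E,n \right)} = -1$ ($l{\left(E,n \right)} = 4 - 5 = -1$)
$m{\left(U,s \right)} = \sqrt{16 + U}$
$m{\left(x,4 \right)} - l{\left(-6,-8 \right)} = \sqrt{16 + 2} - -1 = \sqrt{18} + 1 = 3 \sqrt{2} + 1 = 1 + 3 \sqrt{2}$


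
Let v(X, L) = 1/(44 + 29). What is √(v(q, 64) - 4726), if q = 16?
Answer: 3*I*√2798309/73 ≈ 68.746*I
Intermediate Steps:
v(X, L) = 1/73
√(v(q, 64) - 4726) = √(1/73 - 4726) = √(-344997/73) = 3*I*√2798309/73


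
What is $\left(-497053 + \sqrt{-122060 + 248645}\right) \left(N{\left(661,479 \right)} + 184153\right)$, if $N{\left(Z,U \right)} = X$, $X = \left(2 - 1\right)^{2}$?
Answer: $-91534298162 + 552462 \sqrt{14065} \approx -9.1469 \cdot 10^{10}$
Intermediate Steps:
$X = 1$ ($X = 1^{2} = 1$)
$N{\left(Z,U \right)} = 1$
$\left(-497053 + \sqrt{-122060 + 248645}\right) \left(N{\left(661,479 \right)} + 184153\right) = \left(-497053 + \sqrt{-122060 + 248645}\right) \left(1 + 184153\right) = \left(-497053 + \sqrt{126585}\right) 184154 = \left(-497053 + 3 \sqrt{14065}\right) 184154 = -91534298162 + 552462 \sqrt{14065}$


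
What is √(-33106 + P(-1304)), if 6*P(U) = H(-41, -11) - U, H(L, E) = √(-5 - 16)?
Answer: √(-1183992 + 6*I*√21)/6 ≈ 0.0021057 + 181.35*I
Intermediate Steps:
H(L, E) = I*√21 (H(L, E) = √(-21) = I*√21)
P(U) = -U/6 + I*√21/6 (P(U) = (I*√21 - U)/6 = (-U + I*√21)/6 = -U/6 + I*√21/6)
√(-33106 + P(-1304)) = √(-33106 + (-⅙*(-1304) + I*√21/6)) = √(-33106 + (652/3 + I*√21/6)) = √(-98666/3 + I*√21/6)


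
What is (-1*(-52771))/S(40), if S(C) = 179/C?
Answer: 2110840/179 ≈ 11792.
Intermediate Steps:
(-1*(-52771))/S(40) = (-1*(-52771))/((179/40)) = 52771/((179*(1/40))) = 52771/(179/40) = 52771*(40/179) = 2110840/179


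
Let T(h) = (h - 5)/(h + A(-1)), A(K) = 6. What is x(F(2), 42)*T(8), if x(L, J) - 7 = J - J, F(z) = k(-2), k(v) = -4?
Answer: 3/2 ≈ 1.5000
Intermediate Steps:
F(z) = -4
T(h) = (-5 + h)/(6 + h) (T(h) = (h - 5)/(h + 6) = (-5 + h)/(6 + h))
x(L, J) = 7 (x(L, J) = 7 + (J - J) = 7 + 0 = 7)
x(F(2), 42)*T(8) = 7*((-5 + 8)/(6 + 8)) = 7*(3/14) = 3/2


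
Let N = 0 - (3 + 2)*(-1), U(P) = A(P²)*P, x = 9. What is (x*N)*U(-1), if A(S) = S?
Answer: -45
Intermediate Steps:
U(P) = P³ (U(P) = P²*P = P³)
N = 5 (N = 0 - 5*(-1) = 0 - 1*(-5) = 0 + 5 = 5)
(x*N)*U(-1) = (9*5)*(-1)³ = 45*(-1) = -45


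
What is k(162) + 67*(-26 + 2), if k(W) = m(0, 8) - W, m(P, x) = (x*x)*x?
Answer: -1258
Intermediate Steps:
m(P, x) = x**3 (m(P, x) = x**2*x = x**3)
k(W) = 512 - W (k(W) = 8**3 - W = 512 - W)
k(162) + 67*(-26 + 2) = (512 - 1*162) + 67*(-26 + 2) = (512 - 162) + 67*(-24) = 350 - 1608 = -1258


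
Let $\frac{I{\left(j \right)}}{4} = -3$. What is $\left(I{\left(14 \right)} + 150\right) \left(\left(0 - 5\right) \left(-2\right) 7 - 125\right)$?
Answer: $-7590$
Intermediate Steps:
$I{\left(j \right)} = -12$ ($I{\left(j \right)} = 4 \left(-3\right) = -12$)
$\left(I{\left(14 \right)} + 150\right) \left(\left(0 - 5\right) \left(-2\right) 7 - 125\right) = \left(-12 + 150\right) \left(\left(0 - 5\right) \left(-2\right) 7 - 125\right) = 138 \left(\left(-5\right) \left(-2\right) 7 - 125\right) = 138 \left(10 \cdot 7 - 125\right) = 138 \left(70 - 125\right) = 138 \left(-55\right) = -7590$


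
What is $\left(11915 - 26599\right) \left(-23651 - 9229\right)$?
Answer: $482809920$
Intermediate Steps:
$\left(11915 - 26599\right) \left(-23651 - 9229\right) = \left(-14684\right) \left(-32880\right) = 482809920$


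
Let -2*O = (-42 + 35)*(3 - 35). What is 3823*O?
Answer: -428176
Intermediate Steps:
O = -112 (O = -(-42 + 35)*(3 - 35)/2 = -(-7)*(-32)/2 = -½*224 = -112)
3823*O = 3823*(-112) = -428176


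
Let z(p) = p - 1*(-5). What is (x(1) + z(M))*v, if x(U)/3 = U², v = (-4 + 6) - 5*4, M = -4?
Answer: -72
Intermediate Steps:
z(p) = 5 + p (z(p) = p + 5 = 5 + p)
v = -18 (v = 2 - 20 = -18)
x(U) = 3*U²
(x(1) + z(M))*v = (3*1² + (5 - 4))*(-18) = (3*1 + 1)*(-18) = (3 + 1)*(-18) = 4*(-18) = -72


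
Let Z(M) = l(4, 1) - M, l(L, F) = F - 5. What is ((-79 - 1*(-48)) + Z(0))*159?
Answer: -5565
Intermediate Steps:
l(L, F) = -5 + F
Z(M) = -4 - M (Z(M) = (-5 + 1) - M = -4 - M)
((-79 - 1*(-48)) + Z(0))*159 = ((-79 - 1*(-48)) + (-4 - 1*0))*159 = ((-79 + 48) + (-4 + 0))*159 = (-31 - 4)*159 = -35*159 = -5565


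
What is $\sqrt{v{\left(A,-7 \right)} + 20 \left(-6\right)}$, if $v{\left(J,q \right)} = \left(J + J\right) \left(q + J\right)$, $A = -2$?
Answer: $2 i \sqrt{21} \approx 9.1651 i$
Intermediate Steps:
$v{\left(J,q \right)} = 2 J \left(J + q\right)$
$\sqrt{v{\left(A,-7 \right)} + 20 \left(-6\right)} = \sqrt{2 \left(-2\right) \left(-2 - 7\right) + 20 \left(-6\right)} = \sqrt{2 \left(-2\right) \left(-9\right) - 120} = \sqrt{36 - 120} = \sqrt{-84} = 2 i \sqrt{21}$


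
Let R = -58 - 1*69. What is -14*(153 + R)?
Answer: -364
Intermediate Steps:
R = -127 (R = -58 - 69 = -127)
-14*(153 + R) = -14*(153 - 127) = -14*26 = -364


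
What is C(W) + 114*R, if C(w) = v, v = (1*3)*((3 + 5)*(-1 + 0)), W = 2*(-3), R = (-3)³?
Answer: -3102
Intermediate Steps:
R = -27
W = -6
v = -24 (v = 3*(8*(-1)) = 3*(-8) = -24)
C(w) = -24
C(W) + 114*R = -24 + 114*(-27) = -24 - 3078 = -3102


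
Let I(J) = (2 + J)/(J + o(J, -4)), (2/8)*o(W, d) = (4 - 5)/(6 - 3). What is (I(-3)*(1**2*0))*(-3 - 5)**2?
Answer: 0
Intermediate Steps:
o(W, d) = -4/3 (o(W, d) = 4*((4 - 5)/(6 - 3)) = 4*(-1/3) = -4/3)
I(J) = (2 + J)/(-4/3 + J) (I(J) = (2 + J)/(J - 4/3) = (2 + J)/(-4/3 + J))
(I(-3)*(1**2*0))*(-3 - 5)**2 = ((3*(2 - 3)/(-4 + 3*(-3)))*(1**2*0))*(-3 - 5)**2 = ((3*(-1)/(-4 - 9))*(1*0))*(-8)**2 = ((3*(-1)/(-13))*0)*64 = ((3*(-1/13)*(-1))*0)*64 = ((3/13)*0)*64 = 0*64 = 0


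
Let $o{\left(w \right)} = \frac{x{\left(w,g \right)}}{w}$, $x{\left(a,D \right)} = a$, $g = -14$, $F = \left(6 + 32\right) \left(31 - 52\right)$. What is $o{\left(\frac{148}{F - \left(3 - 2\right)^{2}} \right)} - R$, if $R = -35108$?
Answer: $35109$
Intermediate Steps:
$F = -798$ ($F = 38 \left(-21\right) = -798$)
$o{\left(w \right)} = 1$ ($o{\left(w \right)} = \frac{w}{w} = 1$)
$o{\left(\frac{148}{F - \left(3 - 2\right)^{2}} \right)} - R = 1 - -35108 = 1 + 35108 = 35109$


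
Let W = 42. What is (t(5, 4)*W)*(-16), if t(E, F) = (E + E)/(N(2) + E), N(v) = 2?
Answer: -960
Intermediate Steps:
t(E, F) = 2*E/(2 + E) (t(E, F) = (E + E)/(2 + E) = (2*E)/(2 + E) = 2*E/(2 + E))
(t(5, 4)*W)*(-16) = ((2*5/(2 + 5))*42)*(-16) = ((2*5/7)*42)*(-16) = ((2*5*(⅐))*42)*(-16) = ((10/7)*42)*(-16) = 60*(-16) = -960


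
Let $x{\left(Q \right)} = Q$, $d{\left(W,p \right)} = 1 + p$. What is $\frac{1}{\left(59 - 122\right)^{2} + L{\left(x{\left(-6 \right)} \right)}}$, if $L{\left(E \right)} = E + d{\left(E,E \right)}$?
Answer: $\frac{1}{3958} \approx 0.00025265$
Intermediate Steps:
$L{\left(E \right)} = 1 + 2 E$ ($L{\left(E \right)} = E + \left(1 + E\right) = 1 + 2 E$)
$\frac{1}{\left(59 - 122\right)^{2} + L{\left(x{\left(-6 \right)} \right)}} = \frac{1}{\left(59 - 122\right)^{2} + \left(1 + 2 \left(-6\right)\right)} = \frac{1}{\left(-63\right)^{2} + \left(1 - 12\right)} = \frac{1}{3969 - 11} = \frac{1}{3958}$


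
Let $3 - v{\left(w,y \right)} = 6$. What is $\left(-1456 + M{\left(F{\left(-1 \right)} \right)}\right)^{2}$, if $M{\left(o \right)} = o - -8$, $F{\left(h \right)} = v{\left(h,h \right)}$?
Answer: $2105401$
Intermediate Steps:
$v{\left(w,y \right)} = -3$ ($v{\left(w,y \right)} = 3 - 6 = -3$)
$F{\left(h \right)} = -3$
$M{\left(o \right)} = 8 + o$ ($M{\left(o \right)} = o + 8 = 8 + o$)
$\left(-1456 + M{\left(F{\left(-1 \right)} \right)}\right)^{2} = \left(-1456 + \left(8 - 3\right)\right)^{2} = \left(-1456 + 5\right)^{2} = \left(-1451\right)^{2} = 2105401$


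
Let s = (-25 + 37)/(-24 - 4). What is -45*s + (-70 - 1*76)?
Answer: -887/7 ≈ -126.71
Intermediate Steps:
s = -3/7 (s = 12/(-28) = 12*(-1/28) = -3/7 ≈ -0.42857)
-45*s + (-70 - 1*76) = -45*(-3/7) + (-70 - 1*76) = 135/7 + (-70 - 76) = 135/7 - 146 = -887/7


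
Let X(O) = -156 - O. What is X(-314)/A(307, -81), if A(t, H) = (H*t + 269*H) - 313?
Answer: -158/46969 ≈ -0.0033639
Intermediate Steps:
A(t, H) = -313 + 269*H + H*t (A(t, H) = (269*H + H*t) - 313 = -313 + 269*H + H*t)
X(-314)/A(307, -81) = (-156 - 1*(-314))/(-313 + 269*(-81) - 81*307) = (-156 + 314)/(-313 - 21789 - 24867) = 158/(-46969) = 158*(-1/46969) = -158/46969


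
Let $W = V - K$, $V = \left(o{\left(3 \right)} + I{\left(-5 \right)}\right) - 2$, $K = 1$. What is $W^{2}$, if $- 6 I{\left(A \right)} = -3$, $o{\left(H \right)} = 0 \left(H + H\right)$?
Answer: $\frac{25}{4} \approx 6.25$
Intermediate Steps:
$o{\left(H \right)} = 0$ ($o{\left(H \right)} = 0 \cdot 2 H = 0$)
$I{\left(A \right)} = \frac{1}{2}$ ($I{\left(A \right)} = \left(- \frac{1}{6}\right) \left(-3\right) = \frac{1}{2}$)
$V = - \frac{3}{2}$ ($V = \left(0 + \frac{1}{2}\right) - 2 = \frac{1}{2} - 2 = - \frac{3}{2} \approx -1.5$)
$W = - \frac{5}{2}$ ($W = - \frac{3}{2} - 1 = - \frac{5}{2} \approx -2.5$)
$W^{2} = \left(- \frac{5}{2}\right)^{2} = \frac{25}{4}$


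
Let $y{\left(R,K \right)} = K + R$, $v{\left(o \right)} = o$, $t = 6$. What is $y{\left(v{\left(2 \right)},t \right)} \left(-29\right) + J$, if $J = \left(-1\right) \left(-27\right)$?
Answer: $-205$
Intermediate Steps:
$J = 27$
$y{\left(v{\left(2 \right)},t \right)} \left(-29\right) + J = \left(6 + 2\right) \left(-29\right) + 27 = 8 \left(-29\right) + 27 = -232 + 27 = -205$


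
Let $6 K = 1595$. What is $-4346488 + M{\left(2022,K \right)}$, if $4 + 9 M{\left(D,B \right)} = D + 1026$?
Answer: $- \frac{39115348}{9} \approx -4.3462 \cdot 10^{6}$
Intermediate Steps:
$K = \frac{1595}{6}$ ($K = \frac{1}{6} \cdot 1595 = \frac{1595}{6} \approx 265.83$)
$M{\left(D,B \right)} = \frac{1022}{9} + \frac{D}{9}$ ($M{\left(D,B \right)} = - \frac{4}{9} + \frac{D + 1026}{9} = - \frac{4}{9} + \frac{1026 + D}{9} = - \frac{4}{9} + \left(114 + \frac{D}{9}\right) = \frac{1022}{9} + \frac{D}{9}$)
$-4346488 + M{\left(2022,K \right)} = -4346488 + \left(\frac{1022}{9} + \frac{1}{9} \cdot 2022\right) = -4346488 + \left(\frac{1022}{9} + \frac{674}{3}\right) = -4346488 + \frac{3044}{9} = - \frac{39115348}{9}$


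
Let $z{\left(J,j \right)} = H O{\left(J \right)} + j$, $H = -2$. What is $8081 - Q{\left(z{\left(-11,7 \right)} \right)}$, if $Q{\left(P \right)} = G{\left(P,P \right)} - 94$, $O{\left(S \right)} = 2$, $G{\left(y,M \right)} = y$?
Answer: $8172$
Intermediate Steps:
$z{\left(J,j \right)} = -4 + j$ ($z{\left(J,j \right)} = \left(-2\right) 2 + j = -4 + j$)
$Q{\left(P \right)} = -94 + P$ ($Q{\left(P \right)} = P - 94 = -94 + P$)
$8081 - Q{\left(z{\left(-11,7 \right)} \right)} = 8081 - \left(-94 + \left(-4 + 7\right)\right) = 8081 - \left(-94 + 3\right) = 8081 - -91 = 8081 + 91 = 8172$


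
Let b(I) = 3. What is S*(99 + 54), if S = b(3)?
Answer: 459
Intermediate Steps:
S = 3
S*(99 + 54) = 3*(99 + 54) = 3*153 = 459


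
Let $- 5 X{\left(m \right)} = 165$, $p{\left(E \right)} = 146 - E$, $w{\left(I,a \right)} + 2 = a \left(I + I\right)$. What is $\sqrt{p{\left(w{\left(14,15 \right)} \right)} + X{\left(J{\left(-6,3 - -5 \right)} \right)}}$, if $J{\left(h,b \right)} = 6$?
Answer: $i \sqrt{305} \approx 17.464 i$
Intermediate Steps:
$w{\left(I,a \right)} = -2 + 2 I a$ ($w{\left(I,a \right)} = -2 + a \left(I + I\right) = -2 + a 2 I = -2 + 2 I a$)
$X{\left(m \right)} = -33$ ($X{\left(m \right)} = \left(- \frac{1}{5}\right) 165 = -33$)
$\sqrt{p{\left(w{\left(14,15 \right)} \right)} + X{\left(J{\left(-6,3 - -5 \right)} \right)}} = \sqrt{\left(146 - \left(-2 + 2 \cdot 14 \cdot 15\right)\right) - 33} = \sqrt{\left(146 - \left(-2 + 420\right)\right) - 33} = \sqrt{\left(146 - 418\right) - 33} = \sqrt{-272 - 33} = \sqrt{-305} = i \sqrt{305}$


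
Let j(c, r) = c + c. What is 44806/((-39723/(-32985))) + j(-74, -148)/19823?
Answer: 9765639811642/262476343 ≈ 37206.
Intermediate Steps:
j(c, r) = 2*c
44806/((-39723/(-32985))) + j(-74, -148)/19823 = 44806/((-39723/(-32985))) + (2*(-74))/19823 = 44806/((-39723*(-1/32985))) - 148*1/19823 = 44806/(13241/10995) - 148/19823 = 44806*(10995/13241) - 148/19823 = 492641970/13241 - 148/19823 = 9765639811642/262476343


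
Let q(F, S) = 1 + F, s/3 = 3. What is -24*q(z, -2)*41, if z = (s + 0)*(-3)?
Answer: 25584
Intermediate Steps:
s = 9 (s = 3*3 = 9)
z = -27 (z = (9 + 0)*(-3) = 9*(-3) = -27)
-24*q(z, -2)*41 = -24*(1 - 27)*41 = -24*(-26)*41 = 624*41 = 25584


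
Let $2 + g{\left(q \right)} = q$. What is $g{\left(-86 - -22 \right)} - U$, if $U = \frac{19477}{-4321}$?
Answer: $- \frac{265709}{4321} \approx -61.492$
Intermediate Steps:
$g{\left(q \right)} = -2 + q$
$U = - \frac{19477}{4321}$ ($U = 19477 \left(- \frac{1}{4321}\right) = - \frac{19477}{4321} \approx -4.5075$)
$g{\left(-86 - -22 \right)} - U = \left(-2 - 64\right) - - \frac{19477}{4321} = \left(-2 + \left(-86 + 22\right)\right) + \frac{19477}{4321} = \left(-2 - 64\right) + \frac{19477}{4321} = -66 + \frac{19477}{4321} = - \frac{265709}{4321}$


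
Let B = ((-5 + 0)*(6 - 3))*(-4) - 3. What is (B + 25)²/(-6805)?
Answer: -6724/6805 ≈ -0.98810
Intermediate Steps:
B = 57 (B = -5*3*(-4) - 3 = -15*(-4) - 3 = 60 - 3 = 57)
(B + 25)²/(-6805) = (57 + 25)²/(-6805) = 82²*(-1/6805) = 6724*(-1/6805) = -6724/6805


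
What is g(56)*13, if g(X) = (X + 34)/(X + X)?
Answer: 585/56 ≈ 10.446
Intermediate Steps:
g(X) = (34 + X)/(2*X) (g(X) = (34 + X)/((2*X)) = (34 + X)*(1/(2*X)) = (34 + X)/(2*X))
g(56)*13 = ((½)*(34 + 56)/56)*13 = ((½)*(1/56)*90)*13 = (45/56)*13 = 585/56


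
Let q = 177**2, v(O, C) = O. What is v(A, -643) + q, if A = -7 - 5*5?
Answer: 31297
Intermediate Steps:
A = -32 (A = -7 - 25 = -32)
q = 31329
v(A, -643) + q = -32 + 31329 = 31297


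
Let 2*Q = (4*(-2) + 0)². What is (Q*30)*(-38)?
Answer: -36480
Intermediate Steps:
Q = 32 (Q = (4*(-2) + 0)²/2 = (-8 + 0)²/2 = (½)*(-8)² = (½)*64 = 32)
(Q*30)*(-38) = (32*30)*(-38) = 960*(-38) = -36480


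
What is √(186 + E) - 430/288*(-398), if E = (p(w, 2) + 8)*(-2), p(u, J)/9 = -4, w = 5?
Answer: 42785/72 + 11*√2 ≈ 609.79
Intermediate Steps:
p(u, J) = -36 (p(u, J) = 9*(-4) = -36)
E = 56 (E = (-36 + 8)*(-2) = -28*(-2) = 56)
√(186 + E) - 430/288*(-398) = √(186 + 56) - 430/288*(-398) = √242 - 430*1/288*(-398) = 11*√2 - 215/144*(-398) = 11*√2 + 42785/72 = 42785/72 + 11*√2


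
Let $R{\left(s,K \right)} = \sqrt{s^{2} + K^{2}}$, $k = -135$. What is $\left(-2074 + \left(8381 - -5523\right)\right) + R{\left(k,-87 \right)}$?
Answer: $11830 + 3 \sqrt{2866} \approx 11991.0$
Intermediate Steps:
$R{\left(s,K \right)} = \sqrt{K^{2} + s^{2}}$
$\left(-2074 + \left(8381 - -5523\right)\right) + R{\left(k,-87 \right)} = \left(-2074 + \left(8381 - -5523\right)\right) + \sqrt{\left(-87\right)^{2} + \left(-135\right)^{2}} = \left(-2074 + \left(8381 + 5523\right)\right) + \sqrt{7569 + 18225} = \left(-2074 + 13904\right) + \sqrt{25794} = 11830 + 3 \sqrt{2866}$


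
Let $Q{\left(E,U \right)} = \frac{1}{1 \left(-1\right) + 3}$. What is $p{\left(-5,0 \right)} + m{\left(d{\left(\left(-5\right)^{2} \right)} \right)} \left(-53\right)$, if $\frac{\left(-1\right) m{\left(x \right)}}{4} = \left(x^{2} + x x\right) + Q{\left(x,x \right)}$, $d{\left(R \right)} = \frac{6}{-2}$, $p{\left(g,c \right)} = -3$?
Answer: $3919$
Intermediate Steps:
$Q{\left(E,U \right)} = \frac{1}{2}$ ($Q{\left(E,U \right)} = \frac{1}{-1 + 3} = \frac{1}{2}$)
$d{\left(R \right)} = -3$ ($d{\left(R \right)} = 6 \left(- \frac{1}{2}\right) = -3$)
$m{\left(x \right)} = -2 - 8 x^{2}$ ($m{\left(x \right)} = - 4 \left(\left(x^{2} + x x\right) + \frac{1}{2}\right) = - 4 \left(\left(x^{2} + x^{2}\right) + \frac{1}{2}\right) = - 4 \left(2 x^{2} + \frac{1}{2}\right) = - 4 \left(\frac{1}{2} + 2 x^{2}\right) = -2 - 8 x^{2}$)
$p{\left(-5,0 \right)} + m{\left(d{\left(\left(-5\right)^{2} \right)} \right)} \left(-53\right) = -3 + \left(-2 - 8 \left(-3\right)^{2}\right) \left(-53\right) = -3 + \left(-2 - 72\right) \left(-53\right) = -3 - -3922 = -3 + 3922 = 3919$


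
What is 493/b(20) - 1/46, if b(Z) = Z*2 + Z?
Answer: 11309/1380 ≈ 8.1949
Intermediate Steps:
b(Z) = 3*Z (b(Z) = 2*Z + Z = 3*Z)
493/b(20) - 1/46 = 493/((3*20)) - 1/46 = 493/60 - 1*1/46 = 493*(1/60) - 1/46 = 493/60 - 1/46 = 11309/1380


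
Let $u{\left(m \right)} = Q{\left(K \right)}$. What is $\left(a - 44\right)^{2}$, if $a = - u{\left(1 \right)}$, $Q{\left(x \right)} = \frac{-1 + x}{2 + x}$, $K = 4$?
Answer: $\frac{7921}{4} \approx 1980.3$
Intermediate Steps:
$Q{\left(x \right)} = \frac{-1 + x}{2 + x}$
$u{\left(m \right)} = \frac{1}{2}$ ($u{\left(m \right)} = \frac{-1 + 4}{2 + 4} = \frac{1}{6} \cdot 3 = \frac{1}{2}$)
$a = - \frac{1}{2}$ ($a = \left(-1\right) \frac{1}{2} = - \frac{1}{2} \approx -0.5$)
$\left(a - 44\right)^{2} = \left(- \frac{1}{2} - 44\right)^{2} = \left(- \frac{89}{2}\right)^{2} = \frac{7921}{4}$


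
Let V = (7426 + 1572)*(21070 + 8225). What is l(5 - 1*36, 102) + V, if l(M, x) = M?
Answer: 263596379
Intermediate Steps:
V = 263596410 (V = 8998*29295 = 263596410)
l(5 - 1*36, 102) + V = (5 - 1*36) + 263596410 = (5 - 36) + 263596410 = -31 + 263596410 = 263596379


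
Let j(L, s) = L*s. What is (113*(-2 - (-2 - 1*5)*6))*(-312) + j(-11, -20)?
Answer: -1410020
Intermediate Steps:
(113*(-2 - (-2 - 1*5)*6))*(-312) + j(-11, -20) = (113*(-2 - (-2 - 1*5)*6))*(-312) - 11*(-20) = (113*(-2 - (-2 - 5)*6))*(-312) + 220 = (113*(-2 - (-7)*6))*(-312) + 220 = (113*(-2 - 1*(-42)))*(-312) + 220 = (113*(-2 + 42))*(-312) + 220 = (113*40)*(-312) + 220 = 4520*(-312) + 220 = -1410240 + 220 = -1410020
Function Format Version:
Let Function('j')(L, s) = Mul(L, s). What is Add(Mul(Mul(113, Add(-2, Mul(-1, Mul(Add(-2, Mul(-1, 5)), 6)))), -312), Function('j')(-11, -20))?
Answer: -1410020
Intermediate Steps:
Add(Mul(Mul(113, Add(-2, Mul(-1, Mul(Add(-2, Mul(-1, 5)), 6)))), -312), Function('j')(-11, -20)) = Add(Mul(Mul(113, Add(-2, Mul(-1, Mul(Add(-2, Mul(-1, 5)), 6)))), -312), Mul(-11, -20)) = Add(Mul(Mul(113, Add(-2, Mul(-1, Mul(Add(-2, -5), 6)))), -312), 220) = Add(Mul(Mul(113, Add(-2, Mul(-1, Mul(-7, 6)))), -312), 220) = Add(Mul(Mul(113, Add(-2, Mul(-1, -42))), -312), 220) = Add(Mul(Mul(113, Add(-2, 42)), -312), 220) = Add(Mul(Mul(113, 40), -312), 220) = Add(Mul(4520, -312), 220) = Add(-1410240, 220) = -1410020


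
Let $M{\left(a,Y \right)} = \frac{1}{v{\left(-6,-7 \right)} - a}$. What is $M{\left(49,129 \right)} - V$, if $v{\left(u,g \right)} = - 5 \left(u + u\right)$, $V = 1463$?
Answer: $- \frac{16092}{11} \approx -1462.9$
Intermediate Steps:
$v{\left(u,g \right)} = - 10 u$ ($v{\left(u,g \right)} = - 5 \cdot 2 u = - 10 u$)
$M{\left(a,Y \right)} = \frac{1}{60 - a}$ ($M{\left(a,Y \right)} = \frac{1}{\left(-10\right) \left(-6\right) - a} = \frac{1}{60 - a}$)
$M{\left(49,129 \right)} - V = - \frac{1}{-60 + 49} - 1463 = - \frac{1}{-11} - 1463 = \left(-1\right) \left(- \frac{1}{11}\right) - 1463 = \frac{1}{11} - 1463 = - \frac{16092}{11}$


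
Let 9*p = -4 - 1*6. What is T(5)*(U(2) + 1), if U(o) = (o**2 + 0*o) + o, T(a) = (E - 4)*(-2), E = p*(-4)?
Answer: -56/9 ≈ -6.2222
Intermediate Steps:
p = -10/9 (p = (-4 - 1*6)/9 = (-4 - 6)/9 = (1/9)*(-10) = -10/9 ≈ -1.1111)
E = 40/9 (E = -10/9*(-4) = 40/9 ≈ 4.4444)
T(a) = -8/9 (T(a) = (40/9 - 4)*(-2) = (4/9)*(-2) = -8/9)
U(o) = o + o**2 (U(o) = (o**2 + 0) + o = o**2 + o = o + o**2)
T(5)*(U(2) + 1) = -8*(2*(1 + 2) + 1)/9 = -8*(2*3 + 1)/9 = -8*(6 + 1)/9 = -8/9*7 = -56/9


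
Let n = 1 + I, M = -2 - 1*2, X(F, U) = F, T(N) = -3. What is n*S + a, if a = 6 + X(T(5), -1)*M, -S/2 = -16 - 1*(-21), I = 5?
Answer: -42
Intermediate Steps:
M = -4 (M = -2 - 2 = -4)
n = 6 (n = 1 + 5 = 6)
S = -10 (S = -2*(-16 - 1*(-21)) = -2*(-16 + 21) = -2*5 = -10)
a = 18 (a = 6 - 3*(-4) = 6 + 12 = 18)
n*S + a = 6*(-10) + 18 = -60 + 18 = -42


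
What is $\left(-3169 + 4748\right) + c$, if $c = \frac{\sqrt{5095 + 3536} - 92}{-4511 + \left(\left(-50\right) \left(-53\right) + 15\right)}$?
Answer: $\frac{1457463}{923} - \frac{3 \sqrt{959}}{1846} \approx 1579.0$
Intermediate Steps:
$c = \frac{46}{923} - \frac{3 \sqrt{959}}{1846}$ ($c = \frac{\sqrt{8631} - 92}{-4511 + \left(2650 + 15\right)} = \frac{3 \sqrt{959} - 92}{-4511 + 2665} = \frac{-92 + 3 \sqrt{959}}{-1846} = \left(-92 + 3 \sqrt{959}\right) \left(- \frac{1}{1846}\right) = \frac{46}{923} - \frac{3 \sqrt{959}}{1846} \approx -0.00048926$)
$\left(-3169 + 4748\right) + c = \left(-3169 + 4748\right) + \left(\frac{46}{923} - \frac{3 \sqrt{959}}{1846}\right) = 1579 + \left(\frac{46}{923} - \frac{3 \sqrt{959}}{1846}\right) = \frac{1457463}{923} - \frac{3 \sqrt{959}}{1846}$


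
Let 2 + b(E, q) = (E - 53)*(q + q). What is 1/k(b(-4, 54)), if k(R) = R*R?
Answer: 1/37920964 ≈ 2.6371e-8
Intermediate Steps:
b(E, q) = -2 + 2*q*(-53 + E) (b(E, q) = -2 + (E - 53)*(q + q) = -2 + (-53 + E)*(2*q) = -2 + 2*q*(-53 + E))
k(R) = R²
1/k(b(-4, 54)) = 1/((-2 - 106*54 + 2*(-4)*54)²) = 1/((-2 - 5724 - 432)²) = 1/((-6158)²) = 1/37920964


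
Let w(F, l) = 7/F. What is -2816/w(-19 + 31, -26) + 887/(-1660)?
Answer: -56100929/11620 ≈ -4828.0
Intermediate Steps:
-2816/w(-19 + 31, -26) + 887/(-1660) = -2816/(7/(-19 + 31)) + 887/(-1660) = -2816/(7/12) + 887*(-1/1660) = -2816/(7*(1/12)) - 887/1660 = -2816/7/12 - 887/1660 = -2816*12/7 - 887/1660 = -33792/7 - 887/1660 = -56100929/11620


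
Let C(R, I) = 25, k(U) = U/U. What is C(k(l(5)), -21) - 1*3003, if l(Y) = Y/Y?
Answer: -2978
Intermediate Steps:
l(Y) = 1
k(U) = 1
C(k(l(5)), -21) - 1*3003 = 25 - 1*3003 = 25 - 3003 = -2978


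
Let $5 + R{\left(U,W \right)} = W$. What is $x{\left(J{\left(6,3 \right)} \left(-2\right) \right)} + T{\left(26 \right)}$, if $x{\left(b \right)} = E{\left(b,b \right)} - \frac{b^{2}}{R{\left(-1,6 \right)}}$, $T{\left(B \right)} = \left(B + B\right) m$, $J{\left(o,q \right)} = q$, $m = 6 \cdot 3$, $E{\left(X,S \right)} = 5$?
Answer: $905$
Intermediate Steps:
$R{\left(U,W \right)} = -5 + W$
$m = 18$
$T{\left(B \right)} = 36 B$ ($T{\left(B \right)} = \left(B + B\right) 18 = 2 B 18 = 36 B$)
$x{\left(b \right)} = 5 - b^{2}$ ($x{\left(b \right)} = 5 - \frac{b^{2}}{-5 + 6} = 5 - \frac{b^{2}}{1} = 5 - b^{2} \cdot 1 = 5 - b^{2}$)
$x{\left(J{\left(6,3 \right)} \left(-2\right) \right)} + T{\left(26 \right)} = \left(5 - \left(3 \left(-2\right)\right)^{2}\right) + 36 \cdot 26 = \left(5 - \left(-6\right)^{2}\right) + 936 = \left(5 - 36\right) + 936 = -31 + 936 = 905$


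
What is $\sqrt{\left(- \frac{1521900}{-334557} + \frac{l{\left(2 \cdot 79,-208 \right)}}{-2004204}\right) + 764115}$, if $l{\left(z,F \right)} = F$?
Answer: $\frac{27 \sqrt{4489188620935559701507}}{2069507647} \approx 874.14$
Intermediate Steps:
$\sqrt{\left(- \frac{1521900}{-334557} + \frac{l{\left(2 \cdot 79,-208 \right)}}{-2004204}\right) + 764115} = \sqrt{\left(- \frac{1521900}{-334557} - \frac{208}{-2004204}\right) + 764115} = \sqrt{\left(\left(-1521900\right) \left(- \frac{1}{334557}\right) - - \frac{52}{501051}\right) + 764115} = \sqrt{\left(\frac{169100}{37173} + \frac{52}{501051}\right) + 764115} = \sqrt{\frac{9414406344}{2069507647} + 764115} = \sqrt{\frac{1581351250093749}{2069507647}} = \frac{27 \sqrt{4489188620935559701507}}{2069507647}$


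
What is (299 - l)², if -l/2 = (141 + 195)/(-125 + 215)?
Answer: 21132409/225 ≈ 93922.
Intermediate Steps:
l = -112/15 (l = -2*(141 + 195)/(-125 + 215) = -672/90 = -2*56/15 = -112/15 ≈ -7.4667)
(299 - l)² = (299 - 1*(-112/15))² = (299 + 112/15)² = (4597/15)² = 21132409/225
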